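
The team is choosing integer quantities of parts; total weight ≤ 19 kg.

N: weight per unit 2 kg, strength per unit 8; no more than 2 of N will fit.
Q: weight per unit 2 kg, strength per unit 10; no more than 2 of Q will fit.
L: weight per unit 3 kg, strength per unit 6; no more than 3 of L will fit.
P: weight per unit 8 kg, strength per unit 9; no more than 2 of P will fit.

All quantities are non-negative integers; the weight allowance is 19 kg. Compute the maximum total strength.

54

Take 2×N, 2×Q, and 3×L: weight 17 ≤ 19, strength 2·8 + 2·10 + 3·6 = 54.
Q has the best ratio (10/2) and is taken to its limit of 2; remaining capacity is filled optimally with the others.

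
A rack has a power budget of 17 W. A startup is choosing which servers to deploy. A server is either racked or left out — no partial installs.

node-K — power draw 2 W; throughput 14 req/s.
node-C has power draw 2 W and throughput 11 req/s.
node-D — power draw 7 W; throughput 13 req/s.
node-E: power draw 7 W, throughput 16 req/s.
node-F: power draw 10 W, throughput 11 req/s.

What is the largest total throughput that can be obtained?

43

Allowing fractional choices, the relaxed optimum would be about 52.1, but servers are indivisible.
node-K + node-D + node-E: power draw 2 + 7 + 7 = 16 ≤ 17, throughput 14 + 13 + 16 = 43.
node-K + node-C + node-E: power draw 2 + 2 + 7 = 11 ≤ 17, throughput 14 + 11 + 16 = 41.
node-C + node-D + node-E: power draw 2 + 7 + 7 = 16 ≤ 17, throughput 11 + 13 + 16 = 40.
Best is node-K, node-D, and node-E with total throughput 43.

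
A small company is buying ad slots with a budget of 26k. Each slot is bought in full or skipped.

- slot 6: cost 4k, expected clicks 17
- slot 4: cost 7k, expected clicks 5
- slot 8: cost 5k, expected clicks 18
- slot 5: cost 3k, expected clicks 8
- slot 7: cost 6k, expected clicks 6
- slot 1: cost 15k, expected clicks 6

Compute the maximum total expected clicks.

Treat it as a binary knapsack problem.
slot 6 + slot 8 + slot 5 + slot 7: cost 4 + 5 + 3 + 6 = 18 ≤ 26, expected clicks 17 + 18 + 8 + 6 = 49.
slot 6 + slot 4 + slot 8 + slot 5 + slot 7: cost 4 + 7 + 5 + 3 + 6 = 25 ≤ 26, expected clicks 17 + 5 + 18 + 8 + 6 = 54.
Best is slot 6, slot 4, slot 8, slot 5, and slot 7 with total expected clicks 54.

54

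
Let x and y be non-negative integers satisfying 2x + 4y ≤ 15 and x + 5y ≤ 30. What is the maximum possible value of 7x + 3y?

(x,y)=(7,0): 2·7+4·0=14≤15, 1·7+5·0=7≤30, objective 49.
(x,y)=(6,0): 2·6+4·0=12≤15, 1·6+5·0=6≤30, objective 42.
No feasible integer point exceeds 49.

49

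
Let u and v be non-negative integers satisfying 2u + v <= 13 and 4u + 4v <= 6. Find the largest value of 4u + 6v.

(u,v)=(0,1): 2·0+1·1=1≤13, 4·0+4·1=4≤6, objective 6.
(u,v)=(1,0): 2·1+1·0=2≤13, 4·1+4·0=4≤6, objective 4.
Maximum is 6 at (u,v)=(0,1).

6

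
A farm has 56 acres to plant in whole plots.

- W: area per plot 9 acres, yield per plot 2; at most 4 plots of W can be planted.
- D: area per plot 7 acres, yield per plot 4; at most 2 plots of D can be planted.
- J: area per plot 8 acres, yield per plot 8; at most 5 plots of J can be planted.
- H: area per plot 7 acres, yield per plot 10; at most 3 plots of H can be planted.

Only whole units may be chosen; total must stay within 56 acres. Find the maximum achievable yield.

62

H has the best ratio (10/7); taking only H gives at most 3×10 = 30 (stopped by the supply cap of 3).
Mixing does better — 4×J and 3×H: area 53 ≤ 56, yield 4·8 + 3·10 = 62.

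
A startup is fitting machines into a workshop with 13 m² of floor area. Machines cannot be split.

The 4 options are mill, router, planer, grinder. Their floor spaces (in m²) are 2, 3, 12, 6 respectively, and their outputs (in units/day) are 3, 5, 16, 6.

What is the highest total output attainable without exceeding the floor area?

mill + router + grinder: floor space 2 + 3 + 6 = 11 ≤ 13, output 3 + 5 + 6 = 14.
router + grinder: floor space 3 + 6 = 9 ≤ 13, output 5 + 6 = 11.
planer: floor space 12 ≤ 13, output 16.
Best is planer with total output 16.

16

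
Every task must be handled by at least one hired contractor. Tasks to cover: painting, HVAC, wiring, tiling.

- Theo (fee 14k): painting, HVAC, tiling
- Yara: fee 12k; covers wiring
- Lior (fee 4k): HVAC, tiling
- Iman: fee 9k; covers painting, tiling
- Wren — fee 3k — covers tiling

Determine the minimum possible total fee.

25

Choose Yara, Lior, and Iman: together they cover painting, HVAC, wiring, tiling — every task.
Total fee: 12 + 4 + 9 = 25.
No cover costs less than 25.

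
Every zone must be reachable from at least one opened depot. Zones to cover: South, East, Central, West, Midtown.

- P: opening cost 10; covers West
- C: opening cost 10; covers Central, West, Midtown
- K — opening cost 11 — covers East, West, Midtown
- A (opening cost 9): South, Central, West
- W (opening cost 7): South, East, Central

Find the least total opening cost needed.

17

This is an integer covering problem.
Choose C and W: together they cover South, East, Central, West, Midtown — every zone.
Total opening cost: 10 + 7 = 17.
No cover costs less than 17.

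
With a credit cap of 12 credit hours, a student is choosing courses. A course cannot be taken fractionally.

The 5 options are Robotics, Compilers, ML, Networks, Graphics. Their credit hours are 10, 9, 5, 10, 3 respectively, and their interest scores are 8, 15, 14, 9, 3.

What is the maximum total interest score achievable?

18

This is a 0-1 knapsack instance.
Take Compilers and Graphics: credit hours 9 + 3 = 12 ≤ 12, interest score 15 + 3 = 18.
No other feasible combination does better.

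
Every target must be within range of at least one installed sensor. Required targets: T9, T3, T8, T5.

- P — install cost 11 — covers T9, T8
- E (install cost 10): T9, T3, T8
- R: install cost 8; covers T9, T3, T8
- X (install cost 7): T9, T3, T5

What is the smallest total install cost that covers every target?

Choose R and X: together they cover T9, T3, T8, T5 — every target.
Total install cost: 8 + 7 = 15.
No cover costs less than 15.

15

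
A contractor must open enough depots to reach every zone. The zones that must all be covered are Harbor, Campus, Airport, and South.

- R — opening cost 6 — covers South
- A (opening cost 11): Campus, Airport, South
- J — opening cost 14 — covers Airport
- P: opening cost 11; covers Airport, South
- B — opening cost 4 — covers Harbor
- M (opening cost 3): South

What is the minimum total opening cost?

The greedy cost-per-new-zone heuristic would pick M, B, and A for 18, but a cheaper cover exists.
Choose A and B: together they cover Harbor, Campus, Airport, South — every zone.
Total opening cost: 11 + 4 = 15.
No cover costs less than 15.

15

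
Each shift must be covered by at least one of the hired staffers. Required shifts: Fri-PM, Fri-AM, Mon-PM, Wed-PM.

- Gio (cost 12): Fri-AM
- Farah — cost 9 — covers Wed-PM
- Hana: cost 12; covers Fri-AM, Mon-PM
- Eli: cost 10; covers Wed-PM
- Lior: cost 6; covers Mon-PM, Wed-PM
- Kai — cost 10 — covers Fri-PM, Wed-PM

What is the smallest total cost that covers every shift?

Choose Hana and Kai: together they cover Fri-PM, Fri-AM, Mon-PM, Wed-PM — every shift.
Total cost: 12 + 10 = 22.

22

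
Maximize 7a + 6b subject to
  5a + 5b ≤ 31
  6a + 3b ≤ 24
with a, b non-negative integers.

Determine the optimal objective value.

The continuous relaxation peaks at (1.8, 4.4) with value 39.00; rounding to a feasible lattice point costs some objective.
(a,b)=(2,4): 5·2+5·4=30≤31, 6·2+3·4=24≤24, objective 38.
(a,b)=(1,5): 5·1+5·5=30≤31, 6·1+3·5=21≤24, objective 37.
Maximum is 38 at (a,b)=(2,4).

38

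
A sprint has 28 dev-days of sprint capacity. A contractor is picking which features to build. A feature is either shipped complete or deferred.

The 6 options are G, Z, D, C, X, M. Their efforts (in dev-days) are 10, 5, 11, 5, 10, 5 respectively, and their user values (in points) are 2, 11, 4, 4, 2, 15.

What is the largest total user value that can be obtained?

This is an integer program with binary decision variables.
Allowing fractional choices, the relaxed optimum would be about 34.4, but features are indivisible.
Z + C + X + M: effort 5 + 5 + 10 + 5 = 25 ≤ 28, user value 11 + 4 + 2 + 15 = 32.
Z + D + C + M: effort 5 + 11 + 5 + 5 = 26 ≤ 28, user value 11 + 4 + 4 + 15 = 34.
G + Z + C + M: effort 10 + 5 + 5 + 5 = 25 ≤ 28, user value 2 + 11 + 4 + 15 = 32.
Best is Z, D, C, and M with total user value 34.

34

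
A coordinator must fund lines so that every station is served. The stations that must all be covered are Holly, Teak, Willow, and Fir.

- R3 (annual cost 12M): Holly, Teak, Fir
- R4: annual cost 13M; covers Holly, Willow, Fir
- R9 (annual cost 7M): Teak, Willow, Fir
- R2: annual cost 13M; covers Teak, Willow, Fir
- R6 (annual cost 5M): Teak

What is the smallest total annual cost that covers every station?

Choose R4 and R6: together they cover Holly, Teak, Willow, Fir — every station.
Total annual cost: 13 + 5 = 18.

18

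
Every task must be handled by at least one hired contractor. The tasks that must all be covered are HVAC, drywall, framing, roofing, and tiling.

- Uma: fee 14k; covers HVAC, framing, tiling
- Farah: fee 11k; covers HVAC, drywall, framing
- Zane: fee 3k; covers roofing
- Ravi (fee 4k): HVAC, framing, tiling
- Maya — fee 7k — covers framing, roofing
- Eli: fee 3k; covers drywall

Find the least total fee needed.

Choose Zane, Ravi, and Eli: together they cover HVAC, drywall, framing, roofing, tiling — every task.
Total fee: 3 + 4 + 3 = 10.

10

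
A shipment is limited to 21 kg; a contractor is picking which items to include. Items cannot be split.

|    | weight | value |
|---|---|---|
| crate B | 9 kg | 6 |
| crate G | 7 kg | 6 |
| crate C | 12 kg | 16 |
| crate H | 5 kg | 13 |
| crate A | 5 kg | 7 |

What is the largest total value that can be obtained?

29

Treat it as a binary knapsack problem.
Take crate C and crate H: weight 12 + 5 = 17 ≤ 21, value 16 + 13 = 29.
No other feasible combination does better.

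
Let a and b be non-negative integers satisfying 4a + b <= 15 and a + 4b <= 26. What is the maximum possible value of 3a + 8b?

54

(a,b)=(2,6) is feasible, giving 54.
(a,b)=(1,6) is feasible, giving 51.
(a,b)=(2,5) is feasible, giving 46.
(a,b)=(1,5) is feasible, giving 43.
No feasible integer point exceeds 54.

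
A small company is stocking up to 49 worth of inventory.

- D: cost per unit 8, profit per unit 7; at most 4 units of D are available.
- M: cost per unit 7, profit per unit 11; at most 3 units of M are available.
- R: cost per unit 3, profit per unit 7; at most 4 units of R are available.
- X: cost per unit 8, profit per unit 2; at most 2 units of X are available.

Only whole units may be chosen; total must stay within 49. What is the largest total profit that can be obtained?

Take 2×D, 3×M, and 4×R: cost 49 ≤ 49, profit 2·7 + 3·11 + 4·7 = 75.
R has the best ratio (7/3) and is taken to its limit of 4; remaining capacity is filled optimally with the others.

75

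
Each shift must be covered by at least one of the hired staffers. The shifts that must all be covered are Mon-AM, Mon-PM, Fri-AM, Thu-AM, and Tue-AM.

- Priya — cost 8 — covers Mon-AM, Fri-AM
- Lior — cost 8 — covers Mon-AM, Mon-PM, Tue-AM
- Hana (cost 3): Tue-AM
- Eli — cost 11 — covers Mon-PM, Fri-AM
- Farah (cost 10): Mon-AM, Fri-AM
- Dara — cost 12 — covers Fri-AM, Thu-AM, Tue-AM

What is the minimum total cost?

20

This is an integer covering problem.
Choose Lior and Dara: together they cover Mon-AM, Mon-PM, Fri-AM, Thu-AM, Tue-AM — every shift.
Total cost: 8 + 12 = 20.
No cover costs less than 20.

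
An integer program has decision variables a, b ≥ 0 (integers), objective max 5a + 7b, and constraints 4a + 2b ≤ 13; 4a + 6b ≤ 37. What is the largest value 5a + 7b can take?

42

(a,b)=(0,6): 4·0+2·6=12≤13, 4·0+6·6=36≤37, objective 42.
(a,b)=(0,5): 4·0+2·5=10≤13, 4·0+6·5=30≤37, objective 35.
No feasible integer point exceeds 42.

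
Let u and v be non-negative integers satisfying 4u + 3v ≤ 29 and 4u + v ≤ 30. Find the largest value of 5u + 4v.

38

Relaxing integrality, the LP optimum is 38.67 at (u,v) = (0, 9.67), which is not an integer point.
(u,v)=(2,7): 4·2+3·7=29≤29, 4·2+1·7=15≤30, objective 38.
(u,v)=(1,8): 4·1+3·8=28≤29, 4·1+1·8=12≤30, objective 37.
No feasible integer point exceeds 38.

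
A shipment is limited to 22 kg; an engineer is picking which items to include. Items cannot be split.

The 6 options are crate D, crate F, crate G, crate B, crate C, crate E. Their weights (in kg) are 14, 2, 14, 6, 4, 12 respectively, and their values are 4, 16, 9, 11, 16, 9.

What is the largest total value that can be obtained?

43

This is an integer program with binary decision variables.
Take crate F, crate B, and crate C: weight 2 + 6 + 4 = 12 ≤ 22, value 16 + 11 + 16 = 43.
No other feasible combination does better.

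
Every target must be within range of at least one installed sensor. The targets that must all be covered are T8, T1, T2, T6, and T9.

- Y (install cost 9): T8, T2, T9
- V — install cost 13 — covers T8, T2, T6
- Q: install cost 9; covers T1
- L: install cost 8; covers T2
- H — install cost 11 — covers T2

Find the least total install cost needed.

31

Choose Y, V, and Q: together they cover T8, T1, T2, T6, T9 — every target.
Total install cost: 9 + 13 + 9 = 31.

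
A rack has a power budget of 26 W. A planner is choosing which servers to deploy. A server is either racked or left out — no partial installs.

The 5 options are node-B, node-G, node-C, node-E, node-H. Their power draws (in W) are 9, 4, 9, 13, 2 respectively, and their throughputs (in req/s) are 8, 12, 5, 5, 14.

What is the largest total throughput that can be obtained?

39

Treat it as a binary knapsack problem.
Allowing fractional choices, the relaxed optimum would be about 39.8, but servers are indivisible.
node-B + node-G + node-C + node-H: power draw 9 + 4 + 9 + 2 = 24 ≤ 26, throughput 8 + 12 + 5 + 14 = 39.
node-B + node-G + node-H: power draw 9 + 4 + 2 = 15 ≤ 26, throughput 8 + 12 + 14 = 34.
Best is node-B, node-G, node-C, and node-H with total throughput 39.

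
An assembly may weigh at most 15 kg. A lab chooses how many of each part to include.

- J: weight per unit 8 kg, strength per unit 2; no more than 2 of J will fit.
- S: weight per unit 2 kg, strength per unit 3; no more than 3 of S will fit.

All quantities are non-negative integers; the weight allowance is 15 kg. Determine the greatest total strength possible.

11

1×J and 3×S: weight 14 ≤ 15, strength 1·2 + 3·3 = 11.
3×S: weight 6 ≤ 15, strength 3·3 = 9.
Best is 11.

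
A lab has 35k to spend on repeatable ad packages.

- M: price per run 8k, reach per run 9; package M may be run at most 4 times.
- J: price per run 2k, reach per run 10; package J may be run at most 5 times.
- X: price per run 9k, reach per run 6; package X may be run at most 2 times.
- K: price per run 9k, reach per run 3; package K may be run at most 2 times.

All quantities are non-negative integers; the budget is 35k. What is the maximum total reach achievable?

77

J has the best ratio (10/2); taking only J gives at most 5×10 = 50 (stopped by the supply cap of 5).
Mixing does better — 3×M and 5×J: price 34 ≤ 35, reach 3·9 + 5·10 = 77.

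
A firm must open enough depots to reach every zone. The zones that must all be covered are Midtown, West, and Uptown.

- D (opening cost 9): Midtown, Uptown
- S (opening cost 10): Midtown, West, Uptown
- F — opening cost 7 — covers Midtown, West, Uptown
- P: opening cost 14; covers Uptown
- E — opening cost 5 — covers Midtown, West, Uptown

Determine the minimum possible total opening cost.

5

E alone covers Midtown, West, Uptown — every zone.
Total opening cost: 5.
No cover costs less than 5.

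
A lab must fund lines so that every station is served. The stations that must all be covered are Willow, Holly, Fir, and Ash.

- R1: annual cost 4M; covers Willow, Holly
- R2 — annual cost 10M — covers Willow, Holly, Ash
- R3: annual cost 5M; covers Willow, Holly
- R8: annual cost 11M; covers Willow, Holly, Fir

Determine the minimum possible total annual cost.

21

This is an integer covering problem.
Choose R2 and R8: together they cover Willow, Holly, Fir, Ash — every station.
Total annual cost: 10 + 11 = 21.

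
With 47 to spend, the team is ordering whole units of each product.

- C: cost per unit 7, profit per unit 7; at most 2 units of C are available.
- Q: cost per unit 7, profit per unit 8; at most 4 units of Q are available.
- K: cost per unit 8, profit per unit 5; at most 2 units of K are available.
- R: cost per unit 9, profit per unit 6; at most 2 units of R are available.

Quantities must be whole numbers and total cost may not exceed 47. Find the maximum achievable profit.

Q has the best ratio (8/7); taking only Q gives at most 4×8 = 32 (stopped by the supply cap of 4).
Mixing does better — 2×C and 4×Q: cost 42 ≤ 47, profit 2·7 + 4·8 = 46.

46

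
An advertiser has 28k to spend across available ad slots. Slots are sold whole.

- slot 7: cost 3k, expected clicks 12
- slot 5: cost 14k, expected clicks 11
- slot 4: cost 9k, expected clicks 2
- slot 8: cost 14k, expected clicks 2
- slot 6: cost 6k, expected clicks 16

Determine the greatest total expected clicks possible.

39

Take slot 7, slot 5, and slot 6: cost 3 + 14 + 6 = 23 ≤ 28, expected clicks 12 + 11 + 16 = 39.
No other feasible combination does better.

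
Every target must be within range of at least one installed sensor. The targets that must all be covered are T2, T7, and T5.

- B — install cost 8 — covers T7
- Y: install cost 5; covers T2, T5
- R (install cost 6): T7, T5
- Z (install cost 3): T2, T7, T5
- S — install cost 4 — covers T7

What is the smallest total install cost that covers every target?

This is an integer covering problem.
Z alone covers T2, T7, T5 — every target.
Total install cost: 3.
No cover costs less than 3.

3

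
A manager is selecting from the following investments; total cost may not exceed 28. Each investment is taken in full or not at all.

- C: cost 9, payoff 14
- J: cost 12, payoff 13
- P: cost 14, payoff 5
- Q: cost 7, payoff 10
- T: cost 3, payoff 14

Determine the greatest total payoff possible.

41

Allowing fractional choices, the relaxed optimum would be about 47.8, but investments are indivisible.
C + Q + T: cost 9 + 7 + 3 = 19 ≤ 28, payoff 14 + 10 + 14 = 38.
C + J + T: cost 9 + 12 + 3 = 24 ≤ 28, payoff 14 + 13 + 14 = 41.
J + Q + T: cost 12 + 7 + 3 = 22 ≤ 28, payoff 13 + 10 + 14 = 37.
Best is C, J, and T with total payoff 41.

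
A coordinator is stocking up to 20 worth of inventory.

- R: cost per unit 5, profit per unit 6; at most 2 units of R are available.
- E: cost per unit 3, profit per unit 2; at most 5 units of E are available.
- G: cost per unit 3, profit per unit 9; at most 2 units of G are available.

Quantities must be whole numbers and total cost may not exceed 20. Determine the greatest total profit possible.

32

1×R, 3×E, and 2×G: cost 20 ≤ 20, profit 1·6 + 3·2 + 2·9 = 30.
2×R, 1×E, and 2×G: cost 19 ≤ 20, profit 2·6 + 1·2 + 2·9 = 32.
Best is 32.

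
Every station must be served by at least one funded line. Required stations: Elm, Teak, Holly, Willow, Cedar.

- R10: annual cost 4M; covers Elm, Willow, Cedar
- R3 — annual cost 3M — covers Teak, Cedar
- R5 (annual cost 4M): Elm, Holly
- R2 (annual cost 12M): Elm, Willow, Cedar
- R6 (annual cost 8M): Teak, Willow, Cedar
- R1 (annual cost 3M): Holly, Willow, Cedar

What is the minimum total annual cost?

Choose R10, R3, and R1: together they cover Elm, Teak, Holly, Willow, Cedar — every station.
Total annual cost: 4 + 3 + 3 = 10.

10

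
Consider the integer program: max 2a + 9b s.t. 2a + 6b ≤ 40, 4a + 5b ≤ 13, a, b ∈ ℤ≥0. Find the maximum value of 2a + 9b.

18

The continuous relaxation peaks at (0, 2.6) with value 23.40; rounding to a feasible lattice point costs some objective.
(a,b)=(0,2): 2·0+6·2=12≤40, 4·0+5·2=10≤13, objective 18.
(a,b)=(1,1): 2·1+6·1=8≤40, 4·1+5·1=9≤13, objective 11.
Maximum is 18 at (a,b)=(0,2).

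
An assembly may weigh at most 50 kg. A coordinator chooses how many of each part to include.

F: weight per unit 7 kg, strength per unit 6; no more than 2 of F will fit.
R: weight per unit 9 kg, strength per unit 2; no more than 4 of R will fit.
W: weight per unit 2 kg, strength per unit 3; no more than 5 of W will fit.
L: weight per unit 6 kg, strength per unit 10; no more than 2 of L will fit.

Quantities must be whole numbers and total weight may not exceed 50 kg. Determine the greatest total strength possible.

49

This is a bounded integer knapsack.
Take 2×F, 1×R, 5×W, and 2×L: weight 45 ≤ 50, strength 2·6 + 1·2 + 5·3 + 2·10 = 49.
L has the best ratio (10/6) and is taken to its limit of 2; remaining capacity is filled optimally with the others.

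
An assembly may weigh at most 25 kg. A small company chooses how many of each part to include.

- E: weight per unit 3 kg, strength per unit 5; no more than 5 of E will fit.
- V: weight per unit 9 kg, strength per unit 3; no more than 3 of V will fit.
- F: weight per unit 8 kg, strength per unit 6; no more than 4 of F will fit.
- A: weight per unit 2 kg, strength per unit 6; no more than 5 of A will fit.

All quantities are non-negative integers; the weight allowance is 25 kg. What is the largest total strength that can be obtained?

4×E and 5×A: weight 22 ≤ 25, strength 4·5 + 5·6 = 50.
5×E and 5×A: weight 25 ≤ 25, strength 5·5 + 5·6 = 55.
Best is 55.

55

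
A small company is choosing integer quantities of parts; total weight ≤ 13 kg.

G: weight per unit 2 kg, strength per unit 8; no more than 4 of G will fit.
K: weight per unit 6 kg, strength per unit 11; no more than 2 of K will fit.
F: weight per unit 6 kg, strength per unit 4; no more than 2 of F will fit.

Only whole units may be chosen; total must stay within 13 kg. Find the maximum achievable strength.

3×G and 1×K: weight 12 ≤ 13, strength 3·8 + 1·11 = 35.
4×G: weight 8 ≤ 13, strength 4·8 = 32.
Best is 35.

35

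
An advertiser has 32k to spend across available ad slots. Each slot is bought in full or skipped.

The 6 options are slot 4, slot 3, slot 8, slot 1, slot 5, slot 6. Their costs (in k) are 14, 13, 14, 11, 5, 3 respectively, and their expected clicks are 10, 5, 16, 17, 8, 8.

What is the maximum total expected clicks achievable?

41

Allowing fractional choices, the relaxed optimum would be about 47.9, but ad slots are indivisible.
slot 8 + slot 1 + slot 5: cost 14 + 11 + 5 = 30 ≤ 32, expected clicks 16 + 17 + 8 = 41.
slot 8 + slot 1 + slot 6: cost 14 + 11 + 3 = 28 ≤ 32, expected clicks 16 + 17 + 8 = 41.
The maximum expected clicks is 41; one optimal choice is slot 8, slot 1, and slot 6.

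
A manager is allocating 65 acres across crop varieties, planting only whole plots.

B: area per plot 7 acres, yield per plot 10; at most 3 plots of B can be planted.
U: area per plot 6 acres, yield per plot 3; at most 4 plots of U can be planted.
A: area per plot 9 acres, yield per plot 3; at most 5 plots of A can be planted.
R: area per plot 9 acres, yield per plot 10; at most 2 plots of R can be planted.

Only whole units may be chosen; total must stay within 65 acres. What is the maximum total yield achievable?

This is a bounded integer knapsack.
3×B, 1×U, 2×A, and 2×R: area 63 ≤ 65, yield 3·10 + 1·3 + 2·3 + 2·10 = 59.
3×B, 4×U, and 2×R: area 63 ≤ 65, yield 3·10 + 4·3 + 2·10 = 62.
Best is 62.

62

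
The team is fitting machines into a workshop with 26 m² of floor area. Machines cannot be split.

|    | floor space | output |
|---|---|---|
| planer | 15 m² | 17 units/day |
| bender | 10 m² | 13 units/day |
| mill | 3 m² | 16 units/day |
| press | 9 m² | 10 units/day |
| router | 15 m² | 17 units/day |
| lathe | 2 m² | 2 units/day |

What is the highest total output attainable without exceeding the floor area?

Allowing fractional choices, the relaxed optimum would be about 43.7, but machines are indivisible.
bender + mill + press: floor space 10 + 3 + 9 = 22 ≤ 26, output 13 + 16 + 10 = 39.
bender + mill + press + lathe: floor space 10 + 3 + 9 + 2 = 24 ≤ 26, output 13 + 16 + 10 + 2 = 41.
Best is bender, mill, press, and lathe with total output 41.

41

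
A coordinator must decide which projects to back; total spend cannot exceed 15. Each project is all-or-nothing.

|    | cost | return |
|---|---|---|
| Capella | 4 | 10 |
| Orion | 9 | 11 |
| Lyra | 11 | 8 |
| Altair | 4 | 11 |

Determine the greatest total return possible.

Take Orion and Altair: cost 9 + 4 = 13 ≤ 15, return 11 + 11 = 22.
No other feasible combination does better.

22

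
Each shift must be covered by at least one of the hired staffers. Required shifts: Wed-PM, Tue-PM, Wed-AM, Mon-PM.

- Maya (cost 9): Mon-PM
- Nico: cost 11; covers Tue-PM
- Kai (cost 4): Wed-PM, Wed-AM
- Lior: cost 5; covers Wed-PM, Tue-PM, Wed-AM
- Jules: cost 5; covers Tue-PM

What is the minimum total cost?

This is a weighted set-cover instance.
Choose Maya and Lior: together they cover Wed-PM, Tue-PM, Wed-AM, Mon-PM — every shift.
Total cost: 9 + 5 = 14.
No cover costs less than 14.

14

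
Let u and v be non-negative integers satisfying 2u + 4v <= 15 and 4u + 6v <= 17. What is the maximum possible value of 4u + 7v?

Relaxing integrality, the LP optimum is 19.83 at (u,v) = (0, 2.83), which is not an integer point.
(u,v)=(1,2) is feasible, giving 18.
(u,v)=(2,1) is feasible, giving 15.
(u,v)=(0,2) is feasible, giving 14.
(u,v)=(1,1) is feasible, giving 11.
The best lattice point is (1,2), giving 18.

18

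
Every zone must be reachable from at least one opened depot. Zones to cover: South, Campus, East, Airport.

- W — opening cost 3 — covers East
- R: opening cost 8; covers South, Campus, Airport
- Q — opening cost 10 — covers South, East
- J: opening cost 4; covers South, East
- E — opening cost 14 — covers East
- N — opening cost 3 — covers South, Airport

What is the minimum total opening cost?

The greedy cost-per-new-zone heuristic would pick N, W, and R for 14, but a cheaper cover exists.
Choose W and R: together they cover South, Campus, East, Airport — every zone.
Total opening cost: 3 + 8 = 11.
No cover costs less than 11.

11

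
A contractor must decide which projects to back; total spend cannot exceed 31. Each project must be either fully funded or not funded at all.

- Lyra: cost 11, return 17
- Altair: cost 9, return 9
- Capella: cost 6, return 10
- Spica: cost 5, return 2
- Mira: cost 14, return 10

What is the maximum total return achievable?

Allowing fractional choices, the relaxed optimum would be about 39.6, but projects are indivisible.
Lyra + Altair + Capella + Spica: cost 11 + 9 + 6 + 5 = 31 ≤ 31, return 17 + 9 + 10 + 2 = 38.
Lyra + Altair + Capella: cost 11 + 9 + 6 = 26 ≤ 31, return 17 + 9 + 10 = 36.
Lyra + Capella + Mira: cost 11 + 6 + 14 = 31 ≤ 31, return 17 + 10 + 10 = 37.
Best is Lyra, Altair, Capella, and Spica with total return 38.

38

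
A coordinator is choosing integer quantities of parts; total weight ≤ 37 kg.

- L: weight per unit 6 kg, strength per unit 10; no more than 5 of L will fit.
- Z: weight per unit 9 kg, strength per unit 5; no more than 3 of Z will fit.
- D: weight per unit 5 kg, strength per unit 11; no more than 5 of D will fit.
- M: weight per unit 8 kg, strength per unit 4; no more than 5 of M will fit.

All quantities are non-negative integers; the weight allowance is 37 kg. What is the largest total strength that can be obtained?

75

D has the best ratio (11/5); taking only D gives at most 5×11 = 55 (stopped by the supply cap of 5).
Mixing does better — 2×L and 5×D: weight 37 ≤ 37, strength 2·10 + 5·11 = 75.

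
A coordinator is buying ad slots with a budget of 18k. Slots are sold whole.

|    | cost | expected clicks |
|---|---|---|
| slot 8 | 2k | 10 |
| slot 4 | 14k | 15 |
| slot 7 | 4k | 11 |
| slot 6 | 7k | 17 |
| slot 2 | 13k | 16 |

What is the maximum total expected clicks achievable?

38

Allowing fractional choices, the relaxed optimum would be about 44.2, but ad slots are indivisible.
slot 7 + slot 6: cost 4 + 7 = 11 ≤ 18, expected clicks 11 + 17 = 28.
slot 8 + slot 6: cost 2 + 7 = 9 ≤ 18, expected clicks 10 + 17 = 27.
slot 8 + slot 7 + slot 6: cost 2 + 4 + 7 = 13 ≤ 18, expected clicks 10 + 11 + 17 = 38.
Best is slot 8, slot 7, and slot 6 with total expected clicks 38.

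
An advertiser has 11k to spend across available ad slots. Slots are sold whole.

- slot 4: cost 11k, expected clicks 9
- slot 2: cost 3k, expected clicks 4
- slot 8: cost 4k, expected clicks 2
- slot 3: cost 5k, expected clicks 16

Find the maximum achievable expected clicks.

slot 2 + slot 3: cost 3 + 5 = 8 ≤ 11, expected clicks 4 + 16 = 20.
slot 8 + slot 3: cost 4 + 5 = 9 ≤ 11, expected clicks 2 + 16 = 18.
Best is slot 2 and slot 3 with total expected clicks 20.

20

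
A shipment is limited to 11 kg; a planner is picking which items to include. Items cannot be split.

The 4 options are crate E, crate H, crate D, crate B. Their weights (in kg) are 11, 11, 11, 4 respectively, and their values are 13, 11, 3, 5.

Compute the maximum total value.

crate H: weight 11 ≤ 11, value 11.
crate E: weight 11 ≤ 11, value 13.
Best is crate E with total value 13.

13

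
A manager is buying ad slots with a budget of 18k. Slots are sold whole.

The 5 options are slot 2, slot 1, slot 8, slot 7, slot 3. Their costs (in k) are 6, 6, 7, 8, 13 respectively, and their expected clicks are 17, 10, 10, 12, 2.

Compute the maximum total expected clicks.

29

Treat it as a binary knapsack problem.
Take slot 2 and slot 7: cost 6 + 8 = 14 ≤ 18, expected clicks 17 + 12 = 29.
No other feasible combination does better.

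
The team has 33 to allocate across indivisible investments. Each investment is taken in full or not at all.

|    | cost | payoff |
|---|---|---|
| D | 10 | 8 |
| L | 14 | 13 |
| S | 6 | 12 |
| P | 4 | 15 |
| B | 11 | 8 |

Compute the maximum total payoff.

Allowing fractional choices, the relaxed optimum would be about 47.2, but investments are indivisible.
D + S + P + B: cost 10 + 6 + 4 + 11 = 31 ≤ 33, payoff 8 + 12 + 15 + 8 = 43.
L + S + P: cost 14 + 6 + 4 = 24 ≤ 33, payoff 13 + 12 + 15 = 40.
Best is D, S, P, and B with total payoff 43.

43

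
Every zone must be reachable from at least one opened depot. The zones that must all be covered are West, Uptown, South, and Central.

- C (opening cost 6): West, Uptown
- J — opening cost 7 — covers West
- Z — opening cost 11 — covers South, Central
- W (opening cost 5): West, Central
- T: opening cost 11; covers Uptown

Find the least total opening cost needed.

17

This is a weighted set-cover instance.
The greedy cost-per-new-zone heuristic would pick W, C, and Z for 22, but a cheaper cover exists.
Choose C and Z: together they cover West, Uptown, South, Central — every zone.
Total opening cost: 6 + 11 = 17.
No cover costs less than 17.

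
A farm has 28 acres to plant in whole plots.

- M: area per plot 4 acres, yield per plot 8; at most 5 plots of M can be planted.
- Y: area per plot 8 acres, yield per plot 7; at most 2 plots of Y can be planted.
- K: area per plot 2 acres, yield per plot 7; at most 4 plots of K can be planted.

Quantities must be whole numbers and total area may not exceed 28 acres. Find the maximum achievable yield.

This is a bounded integer knapsack.
K has the best ratio (7/2); taking only K gives at most 4×7 = 28 (stopped by the supply cap of 4).
Mixing does better — 5×M and 4×K: area 28 ≤ 28, yield 5·8 + 4·7 = 68.

68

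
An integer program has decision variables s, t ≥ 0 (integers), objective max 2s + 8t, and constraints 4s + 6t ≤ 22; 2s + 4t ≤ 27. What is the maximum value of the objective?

The continuous relaxation peaks at (0, 3.67) with value 29.33; rounding to a feasible lattice point costs some objective.
(s,t)=(1,3): 4·1+6·3=22≤22, 2·1+4·3=14≤27, objective 26.
(s,t)=(0,3): 4·0+6·3=18≤22, 2·0+4·3=12≤27, objective 24.
Maximum is 26 at (s,t)=(1,3).

26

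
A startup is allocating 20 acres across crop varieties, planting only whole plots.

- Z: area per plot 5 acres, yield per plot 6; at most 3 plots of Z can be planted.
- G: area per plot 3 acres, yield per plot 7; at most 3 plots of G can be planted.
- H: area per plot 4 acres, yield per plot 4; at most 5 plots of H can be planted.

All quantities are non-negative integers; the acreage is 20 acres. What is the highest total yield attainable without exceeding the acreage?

33

1×Z, 3×G, and 1×H: area 18 ≤ 20, yield 1·6 + 3·7 + 1·4 = 31.
2×Z and 3×G: area 19 ≤ 20, yield 2·6 + 3·7 = 33.
Best is 33.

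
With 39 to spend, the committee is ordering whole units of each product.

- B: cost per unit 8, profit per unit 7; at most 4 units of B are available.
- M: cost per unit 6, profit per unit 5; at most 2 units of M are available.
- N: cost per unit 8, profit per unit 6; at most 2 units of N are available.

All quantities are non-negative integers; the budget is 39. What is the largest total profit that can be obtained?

33

4×B and 1×M: cost 38 ≤ 39, profit 4·7 + 1·5 = 33.
3×B, 1×M, and 1×N: cost 38 ≤ 39, profit 3·7 + 1·5 + 1·6 = 32.
Best is 33.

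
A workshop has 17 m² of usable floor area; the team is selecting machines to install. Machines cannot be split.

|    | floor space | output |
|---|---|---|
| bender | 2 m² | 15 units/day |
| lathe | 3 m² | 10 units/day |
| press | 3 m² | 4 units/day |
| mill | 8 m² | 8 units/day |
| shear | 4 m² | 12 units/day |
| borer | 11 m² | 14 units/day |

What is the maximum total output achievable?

bender + lathe + press + shear: floor space 2 + 3 + 3 + 4 = 12 ≤ 17, output 15 + 10 + 4 + 12 = 41.
bender + shear + borer: floor space 2 + 4 + 11 = 17 ≤ 17, output 15 + 12 + 14 = 41.
bender + lathe + mill + shear: floor space 2 + 3 + 8 + 4 = 17 ≤ 17, output 15 + 10 + 8 + 12 = 45.
Best is bender, lathe, mill, and shear with total output 45.

45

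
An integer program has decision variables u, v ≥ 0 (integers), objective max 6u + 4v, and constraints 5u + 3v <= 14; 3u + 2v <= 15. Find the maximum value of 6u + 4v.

(u,v)=(1,3): 5·1+3·3=14≤14, 3·1+2·3=9≤15, objective 18.
(u,v)=(0,4): 5·0+3·4=12≤14, 3·0+2·4=8≤15, objective 16.
(u,v)=(1,2): 5·1+3·2=11≤14, 3·1+2·2=7≤15, objective 14.
No feasible integer point exceeds 18.

18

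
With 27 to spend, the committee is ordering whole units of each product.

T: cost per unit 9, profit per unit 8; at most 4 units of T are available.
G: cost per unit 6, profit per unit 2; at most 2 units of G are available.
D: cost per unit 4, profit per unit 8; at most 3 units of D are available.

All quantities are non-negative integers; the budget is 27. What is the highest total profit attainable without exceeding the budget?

34

D has the best ratio (8/4); taking only D gives at most 3×8 = 24 (stopped by the supply cap of 3).
Mixing does better — 1×T, 1×G, and 3×D: cost 27 ≤ 27, profit 1·8 + 1·2 + 3·8 = 34.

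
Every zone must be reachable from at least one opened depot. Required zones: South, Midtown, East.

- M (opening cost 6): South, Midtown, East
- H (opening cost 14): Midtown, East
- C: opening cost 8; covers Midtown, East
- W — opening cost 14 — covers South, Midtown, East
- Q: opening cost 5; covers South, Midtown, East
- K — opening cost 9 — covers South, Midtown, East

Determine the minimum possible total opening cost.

Q alone covers South, Midtown, East — every zone.
Total opening cost: 5.

5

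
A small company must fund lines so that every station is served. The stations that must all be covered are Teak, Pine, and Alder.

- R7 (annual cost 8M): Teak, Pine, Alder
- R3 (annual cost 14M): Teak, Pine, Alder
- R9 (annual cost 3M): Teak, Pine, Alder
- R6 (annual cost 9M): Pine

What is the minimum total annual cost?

This is a weighted set-cover instance.
R9 alone covers Teak, Pine, Alder — every station.
Total annual cost: 3.

3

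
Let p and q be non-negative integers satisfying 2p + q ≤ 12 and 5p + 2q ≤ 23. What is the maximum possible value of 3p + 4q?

The continuous relaxation peaks at (0, 11.5) with value 46.00; rounding to a feasible lattice point costs some objective.
(p,q)=(0,11): 2·0+1·11=11≤12, 5·0+2·11=22≤23, objective 44.
(p,q)=(0,10): 2·0+1·10=10≤12, 5·0+2·10=20≤23, objective 40.
No feasible integer point exceeds 44.

44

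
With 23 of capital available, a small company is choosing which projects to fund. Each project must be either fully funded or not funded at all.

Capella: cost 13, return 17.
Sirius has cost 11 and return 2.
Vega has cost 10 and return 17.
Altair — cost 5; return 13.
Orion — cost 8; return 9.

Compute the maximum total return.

Vega + Altair + Orion: cost 10 + 5 + 8 = 23 ≤ 23, return 17 + 13 + 9 = 39.
Capella + Vega: cost 13 + 10 = 23 ≤ 23, return 17 + 17 = 34.
Best is Vega, Altair, and Orion with total return 39.

39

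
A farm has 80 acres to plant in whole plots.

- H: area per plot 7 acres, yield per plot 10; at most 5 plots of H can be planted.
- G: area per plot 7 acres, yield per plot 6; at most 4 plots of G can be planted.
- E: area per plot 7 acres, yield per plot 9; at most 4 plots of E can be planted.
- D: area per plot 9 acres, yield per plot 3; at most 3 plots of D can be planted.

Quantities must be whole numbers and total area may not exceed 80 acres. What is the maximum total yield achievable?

H has the best ratio (10/7); taking only H gives at most 5×10 = 50 (stopped by the supply cap of 5).
Mixing does better — 5×H, 2×G, and 4×E: area 77 ≤ 80, yield 5·10 + 2·6 + 4·9 = 98.

98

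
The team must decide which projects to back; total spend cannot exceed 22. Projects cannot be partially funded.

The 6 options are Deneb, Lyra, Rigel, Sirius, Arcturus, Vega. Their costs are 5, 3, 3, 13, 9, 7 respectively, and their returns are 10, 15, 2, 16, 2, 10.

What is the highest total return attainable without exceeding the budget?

41

Take Deneb, Lyra, and Sirius: cost 5 + 3 + 13 = 21 ≤ 22, return 10 + 15 + 16 = 41.
No other feasible combination does better.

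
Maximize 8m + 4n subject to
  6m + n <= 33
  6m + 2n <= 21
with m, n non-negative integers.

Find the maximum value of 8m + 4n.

The continuous relaxation peaks at (0, 10.5) with value 42.00; rounding to a feasible lattice point costs some objective.
(m,n)=(0,10): 6·0+1·10=10≤33, 6·0+2·10=20≤21, objective 40.
(m,n)=(0,9): 6·0+1·9=9≤33, 6·0+2·9=18≤21, objective 36.
Maximum is 40 at (m,n)=(0,10).

40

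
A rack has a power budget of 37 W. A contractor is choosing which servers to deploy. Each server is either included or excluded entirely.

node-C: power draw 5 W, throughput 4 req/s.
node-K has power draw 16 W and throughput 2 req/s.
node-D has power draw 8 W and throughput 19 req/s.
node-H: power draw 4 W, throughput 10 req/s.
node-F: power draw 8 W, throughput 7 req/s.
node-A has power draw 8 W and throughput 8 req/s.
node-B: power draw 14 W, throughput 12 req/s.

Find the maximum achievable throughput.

Allowing fractional choices, the relaxed optimum would be about 51.7, but servers are indivisible.
node-D + node-H + node-F + node-B: power draw 8 + 4 + 8 + 14 = 34 ≤ 37, throughput 19 + 10 + 7 + 12 = 48.
node-D + node-H + node-A + node-B: power draw 8 + 4 + 8 + 14 = 34 ≤ 37, throughput 19 + 10 + 8 + 12 = 49.
node-C + node-D + node-H + node-F + node-A: power draw 5 + 8 + 4 + 8 + 8 = 33 ≤ 37, throughput 4 + 19 + 10 + 7 + 8 = 48.
Best is node-D, node-H, node-A, and node-B with total throughput 49.

49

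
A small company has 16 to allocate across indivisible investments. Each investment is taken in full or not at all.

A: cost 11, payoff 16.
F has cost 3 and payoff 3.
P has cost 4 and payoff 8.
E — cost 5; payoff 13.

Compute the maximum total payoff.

29

Take A and E: cost 11 + 5 = 16 ≤ 16, payoff 16 + 13 = 29.
No other feasible combination does better.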